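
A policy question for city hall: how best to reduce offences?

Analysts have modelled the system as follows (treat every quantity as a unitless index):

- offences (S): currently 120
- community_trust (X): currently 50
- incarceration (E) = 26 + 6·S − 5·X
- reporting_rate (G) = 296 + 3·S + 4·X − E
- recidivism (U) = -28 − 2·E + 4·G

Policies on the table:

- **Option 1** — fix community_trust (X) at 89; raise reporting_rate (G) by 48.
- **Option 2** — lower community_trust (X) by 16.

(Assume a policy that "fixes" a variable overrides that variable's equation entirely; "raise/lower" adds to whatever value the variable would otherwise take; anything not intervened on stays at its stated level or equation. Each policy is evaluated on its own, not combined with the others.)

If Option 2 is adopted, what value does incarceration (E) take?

Option 2 (X − 16):
  S = 120
  X = 50 − 16 = 34
  E = 26 + 6·120 − 5·34 = 576

576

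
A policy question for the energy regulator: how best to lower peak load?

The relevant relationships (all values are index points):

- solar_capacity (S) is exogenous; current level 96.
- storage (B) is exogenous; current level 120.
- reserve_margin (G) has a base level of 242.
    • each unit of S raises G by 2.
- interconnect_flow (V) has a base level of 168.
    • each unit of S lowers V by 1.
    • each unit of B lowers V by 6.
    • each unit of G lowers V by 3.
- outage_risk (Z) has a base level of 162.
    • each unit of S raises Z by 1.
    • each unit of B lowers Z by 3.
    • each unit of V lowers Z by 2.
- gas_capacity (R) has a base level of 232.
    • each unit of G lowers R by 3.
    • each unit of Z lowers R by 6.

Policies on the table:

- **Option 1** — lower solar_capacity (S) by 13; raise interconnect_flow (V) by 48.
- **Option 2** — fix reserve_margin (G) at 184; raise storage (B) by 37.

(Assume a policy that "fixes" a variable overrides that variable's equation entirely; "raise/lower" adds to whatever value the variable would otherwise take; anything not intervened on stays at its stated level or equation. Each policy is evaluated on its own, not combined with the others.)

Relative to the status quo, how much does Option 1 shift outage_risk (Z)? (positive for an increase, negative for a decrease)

Baseline:
  S = 96
  B = 120
  G = 242 + 2·96 = 434
  V = 168 − 96 − 6·120 − 3·434 = -1950
  Z = 162 + 96 − 3·120 − 2·(-1950) = 3798
Option 1 (S − 13, V + 48):
  S = 96 − 13 = 83
  B = 120
  G = 242 + 2·83 = 408
  V = 168 − 83 − 6·120 − 3·408 (+48 from intervention) = -1811
  Z = 162 + 83 − 3·120 − 2·(-1811) = 3507
Change in Z: 3507 − 3798 = -291

-291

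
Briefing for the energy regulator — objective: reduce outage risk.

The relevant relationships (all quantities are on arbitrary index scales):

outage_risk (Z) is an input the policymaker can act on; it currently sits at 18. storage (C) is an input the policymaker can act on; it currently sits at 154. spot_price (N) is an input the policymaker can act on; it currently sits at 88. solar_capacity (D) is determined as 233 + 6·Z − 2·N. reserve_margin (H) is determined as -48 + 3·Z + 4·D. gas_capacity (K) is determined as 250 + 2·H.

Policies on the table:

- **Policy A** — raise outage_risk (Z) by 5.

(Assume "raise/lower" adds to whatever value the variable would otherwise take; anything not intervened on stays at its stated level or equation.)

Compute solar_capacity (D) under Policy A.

Policy A (Z + 5):
  Z = 18 + 5 = 23
  N = 88
  D = 233 + 6·23 − 2·88 = 195

195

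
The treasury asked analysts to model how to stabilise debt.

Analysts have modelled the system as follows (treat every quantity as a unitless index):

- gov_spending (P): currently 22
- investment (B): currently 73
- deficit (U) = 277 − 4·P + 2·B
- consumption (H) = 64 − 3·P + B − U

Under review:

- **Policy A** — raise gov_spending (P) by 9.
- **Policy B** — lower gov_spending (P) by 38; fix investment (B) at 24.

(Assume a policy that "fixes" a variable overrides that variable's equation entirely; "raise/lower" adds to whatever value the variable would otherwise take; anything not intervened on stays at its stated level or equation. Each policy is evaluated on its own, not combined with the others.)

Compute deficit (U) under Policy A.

Policy A (P + 9):
  P = 22 + 9 = 31
  B = 73
  U = 277 − 4·31 + 2·73 = 299

299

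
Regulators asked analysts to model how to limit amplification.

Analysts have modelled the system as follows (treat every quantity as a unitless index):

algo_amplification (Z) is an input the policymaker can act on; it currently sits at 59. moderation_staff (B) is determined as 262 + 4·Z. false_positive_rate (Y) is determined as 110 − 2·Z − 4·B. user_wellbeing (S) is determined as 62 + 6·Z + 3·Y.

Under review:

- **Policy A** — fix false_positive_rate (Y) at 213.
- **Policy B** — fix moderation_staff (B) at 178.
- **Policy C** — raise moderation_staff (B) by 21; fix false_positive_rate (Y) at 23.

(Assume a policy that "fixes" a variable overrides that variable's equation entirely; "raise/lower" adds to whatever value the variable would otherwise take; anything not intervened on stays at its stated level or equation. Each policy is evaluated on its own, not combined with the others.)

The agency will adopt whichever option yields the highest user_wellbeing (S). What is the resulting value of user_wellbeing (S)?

1055

Policy A (Y := 213):
  Z = 59
  B = 262 + 4·59 = 498
  Y = 213
  S = 62 + 6·59 + 3·213 = 1055
Policy B (B := 178):
  Z = 59
  B = 178
  Y = 110 − 2·59 − 4·178 = -720
  S = 62 + 6·59 + 3·(-720) = -1744
Policy C (B + 21, Y := 23):
  Z = 59
  B = 262 + 4·59 (+21 from intervention) = 519
  Y = 23
  S = 62 + 6·59 + 3·23 = 485
Comparing — Policy A: S=1055, Policy B: S=-1744, Policy C: S=485. Highest is 1055 (Policy A).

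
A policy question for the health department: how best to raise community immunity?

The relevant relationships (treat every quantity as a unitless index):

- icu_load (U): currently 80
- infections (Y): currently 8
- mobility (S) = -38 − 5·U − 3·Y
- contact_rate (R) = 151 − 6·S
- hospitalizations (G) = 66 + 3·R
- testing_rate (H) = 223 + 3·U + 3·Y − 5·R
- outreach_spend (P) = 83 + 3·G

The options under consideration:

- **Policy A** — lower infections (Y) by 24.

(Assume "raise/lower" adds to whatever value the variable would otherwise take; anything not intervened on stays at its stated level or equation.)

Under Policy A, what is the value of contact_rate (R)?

Policy A (Y − 24):
  U = 80
  Y = 8 − 24 = -16
  S = -38 − 5·80 − 3·(-16) = -390
  R = 151 − 6·(-390) = 2491

2491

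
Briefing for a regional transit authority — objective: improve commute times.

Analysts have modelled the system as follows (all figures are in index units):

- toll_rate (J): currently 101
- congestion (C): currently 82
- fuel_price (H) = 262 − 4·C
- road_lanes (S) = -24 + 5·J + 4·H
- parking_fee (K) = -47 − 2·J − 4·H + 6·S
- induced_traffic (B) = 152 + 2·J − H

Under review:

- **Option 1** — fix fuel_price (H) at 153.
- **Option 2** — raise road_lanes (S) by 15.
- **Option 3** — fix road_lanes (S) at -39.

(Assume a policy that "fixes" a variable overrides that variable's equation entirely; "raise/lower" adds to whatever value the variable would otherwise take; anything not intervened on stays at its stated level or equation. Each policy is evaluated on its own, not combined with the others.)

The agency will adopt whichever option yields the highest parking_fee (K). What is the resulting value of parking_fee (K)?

5697

Option 1 (H := 153):
  J = 101
  C = 82
  H = 153
  S = -24 + 5·101 + 4·153 = 1093
  K = -47 − 2·101 − 4·153 + 6·1093 = 5697
Option 2 (S + 15):
  J = 101
  C = 82
  H = 262 − 4·82 = -66
  S = -24 + 5·101 + 4·(-66) (+15 from intervention) = 232
  K = -47 − 2·101 − 4·(-66) + 6·232 = 1407
Option 3 (S := -39):
  J = 101
  C = 82
  H = 262 − 4·82 = -66
  S = -39
  K = -47 − 2·101 − 4·(-66) + 6·(-39) = -219
Comparing — Option 1: K=5697, Option 2: K=1407, Option 3: K=-219. Highest is 5697 (Option 1).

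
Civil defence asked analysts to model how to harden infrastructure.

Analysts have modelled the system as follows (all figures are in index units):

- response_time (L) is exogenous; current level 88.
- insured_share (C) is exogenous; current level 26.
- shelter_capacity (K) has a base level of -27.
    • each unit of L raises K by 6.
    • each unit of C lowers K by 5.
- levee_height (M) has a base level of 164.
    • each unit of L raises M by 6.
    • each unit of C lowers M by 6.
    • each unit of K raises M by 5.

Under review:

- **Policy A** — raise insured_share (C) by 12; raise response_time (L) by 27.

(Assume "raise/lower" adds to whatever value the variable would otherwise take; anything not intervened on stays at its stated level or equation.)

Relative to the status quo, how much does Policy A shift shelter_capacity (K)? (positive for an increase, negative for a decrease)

102

Baseline:
  L = 88
  C = 26
  K = -27 + 6·88 − 5·26 = 371
Policy A (C + 12, L + 27):
  L = 88 + 27 = 115
  C = 26 + 12 = 38
  K = -27 + 6·115 − 5·38 = 473
Change in K: 473 − 371 = 102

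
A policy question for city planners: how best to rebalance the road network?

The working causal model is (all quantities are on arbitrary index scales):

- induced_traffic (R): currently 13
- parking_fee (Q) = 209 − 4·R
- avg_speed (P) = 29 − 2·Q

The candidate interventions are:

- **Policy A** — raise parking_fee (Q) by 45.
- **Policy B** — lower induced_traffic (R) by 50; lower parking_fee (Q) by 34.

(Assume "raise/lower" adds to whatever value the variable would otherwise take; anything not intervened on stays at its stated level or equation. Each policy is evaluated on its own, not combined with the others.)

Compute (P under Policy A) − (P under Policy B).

242

Policy A (Q + 45):
  R = 13
  Q = 209 − 4·13 (+45 from intervention) = 202
  P = 29 − 2·202 = -375
Policy B (R − 50, Q − 34):
  R = 13 − 50 = -37
  Q = 209 − 4·(-37) (−34 from intervention) = 323
  P = 29 − 2·323 = -617
P: -375 − (-617) = 242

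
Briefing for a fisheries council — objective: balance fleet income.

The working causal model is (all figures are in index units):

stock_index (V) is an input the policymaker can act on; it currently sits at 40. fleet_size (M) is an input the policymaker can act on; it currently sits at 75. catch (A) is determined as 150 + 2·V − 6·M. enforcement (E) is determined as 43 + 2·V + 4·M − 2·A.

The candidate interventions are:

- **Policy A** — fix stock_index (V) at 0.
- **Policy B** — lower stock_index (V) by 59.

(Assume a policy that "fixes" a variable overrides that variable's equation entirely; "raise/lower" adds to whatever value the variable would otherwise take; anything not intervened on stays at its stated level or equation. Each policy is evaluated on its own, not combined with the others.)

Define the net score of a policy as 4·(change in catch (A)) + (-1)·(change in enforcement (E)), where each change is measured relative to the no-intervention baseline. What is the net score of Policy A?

Baseline:
  V = 40
  M = 75
  A = 150 + 2·40 − 6·75 = -220
  E = 43 + 2·40 + 4·75 − 2·(-220) = 863
Policy A (V := 0):
  V = 0
  M = 75
  A = 150 + 2·0 − 6·75 = -300
  E = 43 + 2·0 + 4·75 − 2·(-300) = 943
ΔA = -300 − (-220) = -80; ΔE = 943 − 863 = 80
Score = 4·(-80) + (-1)·80 = -400

-400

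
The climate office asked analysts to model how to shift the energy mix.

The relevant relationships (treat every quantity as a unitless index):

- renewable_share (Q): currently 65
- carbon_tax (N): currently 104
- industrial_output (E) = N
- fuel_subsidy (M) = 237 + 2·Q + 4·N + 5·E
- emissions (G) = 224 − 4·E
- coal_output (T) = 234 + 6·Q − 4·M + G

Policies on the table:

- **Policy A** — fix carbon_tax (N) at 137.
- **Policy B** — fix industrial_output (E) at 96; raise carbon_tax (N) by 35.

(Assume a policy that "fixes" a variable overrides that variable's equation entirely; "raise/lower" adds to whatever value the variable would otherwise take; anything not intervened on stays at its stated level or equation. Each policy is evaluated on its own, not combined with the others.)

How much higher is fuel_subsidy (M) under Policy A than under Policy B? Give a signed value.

Policy A (N := 137):
  Q = 65
  N = 137
  E = 0 + 137 = 137
  M = 237 + 2·65 + 4·137 + 5·137 = 1600
Policy B (E := 96, N + 35):
  Q = 65
  N = 104 + 35 = 139
  E = 96
  M = 237 + 2·65 + 4·139 + 5·96 = 1403
M: 1600 − 1403 = 197

197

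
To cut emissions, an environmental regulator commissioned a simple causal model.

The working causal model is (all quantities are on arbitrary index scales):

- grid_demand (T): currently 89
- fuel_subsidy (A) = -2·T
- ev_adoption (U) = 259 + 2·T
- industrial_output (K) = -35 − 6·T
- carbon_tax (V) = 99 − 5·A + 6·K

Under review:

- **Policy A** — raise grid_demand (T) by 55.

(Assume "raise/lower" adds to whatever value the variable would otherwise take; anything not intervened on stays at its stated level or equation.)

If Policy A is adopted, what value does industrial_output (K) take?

Policy A (T + 55):
  T = 89 + 55 = 144
  K = -35 − 6·144 = -899

-899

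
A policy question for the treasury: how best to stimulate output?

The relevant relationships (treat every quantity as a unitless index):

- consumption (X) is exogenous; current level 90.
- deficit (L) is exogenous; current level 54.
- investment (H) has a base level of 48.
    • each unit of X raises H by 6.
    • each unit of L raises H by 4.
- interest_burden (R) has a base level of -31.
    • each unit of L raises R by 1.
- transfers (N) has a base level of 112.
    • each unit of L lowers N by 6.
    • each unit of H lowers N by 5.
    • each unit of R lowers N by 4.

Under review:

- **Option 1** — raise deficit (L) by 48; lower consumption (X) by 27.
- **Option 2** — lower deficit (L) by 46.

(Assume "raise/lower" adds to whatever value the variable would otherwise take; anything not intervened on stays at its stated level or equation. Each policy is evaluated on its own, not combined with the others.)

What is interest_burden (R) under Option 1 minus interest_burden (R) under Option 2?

94

Option 1 (L + 48, X − 27):
  L = 54 + 48 = 102
  R = -31 + 102 = 71
Option 2 (L − 46):
  L = 54 − 46 = 8
  R = -31 + 8 = -23
R: 71 − (-23) = 94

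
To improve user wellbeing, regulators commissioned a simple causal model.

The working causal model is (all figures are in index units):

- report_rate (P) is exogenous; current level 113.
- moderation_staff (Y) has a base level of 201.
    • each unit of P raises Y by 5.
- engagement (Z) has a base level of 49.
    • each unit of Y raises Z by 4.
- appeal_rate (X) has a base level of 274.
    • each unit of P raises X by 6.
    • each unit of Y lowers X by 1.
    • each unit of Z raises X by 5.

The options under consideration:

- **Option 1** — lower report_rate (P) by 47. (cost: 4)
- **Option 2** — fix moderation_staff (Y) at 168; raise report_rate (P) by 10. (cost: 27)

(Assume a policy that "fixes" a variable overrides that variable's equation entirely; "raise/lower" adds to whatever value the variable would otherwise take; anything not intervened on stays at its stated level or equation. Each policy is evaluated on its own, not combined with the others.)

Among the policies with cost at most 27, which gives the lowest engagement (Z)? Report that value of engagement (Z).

721

Option 1 (P − 47):
  P = 113 − 47 = 66
  Y = 201 + 5·66 = 531
  Z = 49 + 4·531 = 2173
Option 2 (Y := 168, P + 10):
  P = 113 + 10 = 123
  Y = 168
  Z = 49 + 4·168 = 721
Comparing — Option 1: Z=2173, Option 2: Z=721. Lowest is 721 (Option 2).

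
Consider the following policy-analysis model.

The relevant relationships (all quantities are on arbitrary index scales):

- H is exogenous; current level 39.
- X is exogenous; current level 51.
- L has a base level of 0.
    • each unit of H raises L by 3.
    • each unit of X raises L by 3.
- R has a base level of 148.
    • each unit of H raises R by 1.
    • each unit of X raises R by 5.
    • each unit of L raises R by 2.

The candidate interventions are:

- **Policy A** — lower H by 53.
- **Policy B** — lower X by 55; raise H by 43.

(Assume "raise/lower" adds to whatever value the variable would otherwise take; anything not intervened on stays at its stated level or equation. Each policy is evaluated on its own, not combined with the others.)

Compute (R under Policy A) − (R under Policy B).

Policy A (H − 53):
  H = 39 − 53 = -14
  X = 51
  L = 0 + 3·(-14) + 3·51 = 111
  R = 148 + (-14) + 5·51 + 2·111 = 611
Policy B (X − 55, H + 43):
  H = 39 + 43 = 82
  X = 51 − 55 = -4
  L = 0 + 3·82 + 3·(-4) = 234
  R = 148 + 82 + 5·(-4) + 2·234 = 678
R: 611 − 678 = -67

-67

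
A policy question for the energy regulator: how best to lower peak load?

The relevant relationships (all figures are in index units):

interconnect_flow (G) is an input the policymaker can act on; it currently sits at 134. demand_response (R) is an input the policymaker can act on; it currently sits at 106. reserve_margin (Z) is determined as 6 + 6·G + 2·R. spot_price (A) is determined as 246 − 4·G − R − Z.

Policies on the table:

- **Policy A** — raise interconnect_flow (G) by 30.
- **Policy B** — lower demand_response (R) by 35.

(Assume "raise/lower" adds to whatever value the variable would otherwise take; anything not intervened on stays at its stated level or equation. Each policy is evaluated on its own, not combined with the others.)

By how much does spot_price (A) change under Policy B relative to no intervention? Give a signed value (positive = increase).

Baseline:
  G = 134
  R = 106
  Z = 6 + 6·134 + 2·106 = 1022
  A = 246 − 4·134 − 106 − 1022 = -1418
Policy B (R − 35):
  G = 134
  R = 106 − 35 = 71
  Z = 6 + 6·134 + 2·71 = 952
  A = 246 − 4·134 − 71 − 952 = -1313
Change in A: -1313 − (-1418) = 105

105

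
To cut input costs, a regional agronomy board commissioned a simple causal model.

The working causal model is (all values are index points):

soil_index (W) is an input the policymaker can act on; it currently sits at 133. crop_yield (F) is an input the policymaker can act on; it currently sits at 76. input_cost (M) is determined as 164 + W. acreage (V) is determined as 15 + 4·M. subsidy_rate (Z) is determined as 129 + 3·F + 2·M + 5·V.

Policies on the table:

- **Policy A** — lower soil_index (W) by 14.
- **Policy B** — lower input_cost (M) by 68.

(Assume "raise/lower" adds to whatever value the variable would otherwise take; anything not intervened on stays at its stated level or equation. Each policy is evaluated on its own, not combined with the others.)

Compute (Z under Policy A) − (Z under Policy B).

1188

Policy A (W − 14):
  W = 133 − 14 = 119
  F = 76
  M = 164 + 119 = 283
  V = 15 + 4·283 = 1147
  Z = 129 + 3·76 + 2·283 + 5·1147 = 6658
Policy B (M − 68):
  W = 133
  F = 76
  M = 164 + 133 (−68 from intervention) = 229
  V = 15 + 4·229 = 931
  Z = 129 + 3·76 + 2·229 + 5·931 = 5470
Z: 6658 − 5470 = 1188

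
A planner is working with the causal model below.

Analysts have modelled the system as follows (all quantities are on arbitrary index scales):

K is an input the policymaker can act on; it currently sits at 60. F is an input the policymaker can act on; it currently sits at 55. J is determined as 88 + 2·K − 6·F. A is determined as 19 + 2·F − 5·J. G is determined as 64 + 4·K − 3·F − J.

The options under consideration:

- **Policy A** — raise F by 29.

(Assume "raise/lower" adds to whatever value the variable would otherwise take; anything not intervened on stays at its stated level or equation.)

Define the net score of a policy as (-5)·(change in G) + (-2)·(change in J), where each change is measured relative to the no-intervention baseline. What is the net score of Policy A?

Baseline:
  K = 60
  F = 55
  J = 88 + 2·60 − 6·55 = -122
  G = 64 + 4·60 − 3·55 − (-122) = 261
Policy A (F + 29):
  K = 60
  F = 55 + 29 = 84
  J = 88 + 2·60 − 6·84 = -296
  G = 64 + 4·60 − 3·84 − (-296) = 348
ΔG = 348 − 261 = 87; ΔJ = -296 − (-122) = -174
Score = (-5)·87 + (-2)·(-174) = -87

-87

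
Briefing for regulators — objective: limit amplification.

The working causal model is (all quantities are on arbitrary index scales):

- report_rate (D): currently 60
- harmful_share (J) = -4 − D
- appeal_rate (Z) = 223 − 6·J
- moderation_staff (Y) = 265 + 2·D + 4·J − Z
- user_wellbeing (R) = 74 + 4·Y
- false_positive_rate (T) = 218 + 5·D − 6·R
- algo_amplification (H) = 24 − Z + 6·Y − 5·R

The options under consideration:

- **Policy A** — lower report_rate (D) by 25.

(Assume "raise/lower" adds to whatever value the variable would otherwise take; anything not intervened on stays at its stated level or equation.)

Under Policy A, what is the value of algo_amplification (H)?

3089

Policy A (D − 25):
  D = 60 − 25 = 35
  J = -4 − 35 = -39
  Z = 223 − 6·(-39) = 457
  Y = 265 + 2·35 + 4·(-39) − 457 = -278
  R = 74 + 4·(-278) = -1038
  H = 24 − 457 + 6·(-278) − 5·(-1038) = 3089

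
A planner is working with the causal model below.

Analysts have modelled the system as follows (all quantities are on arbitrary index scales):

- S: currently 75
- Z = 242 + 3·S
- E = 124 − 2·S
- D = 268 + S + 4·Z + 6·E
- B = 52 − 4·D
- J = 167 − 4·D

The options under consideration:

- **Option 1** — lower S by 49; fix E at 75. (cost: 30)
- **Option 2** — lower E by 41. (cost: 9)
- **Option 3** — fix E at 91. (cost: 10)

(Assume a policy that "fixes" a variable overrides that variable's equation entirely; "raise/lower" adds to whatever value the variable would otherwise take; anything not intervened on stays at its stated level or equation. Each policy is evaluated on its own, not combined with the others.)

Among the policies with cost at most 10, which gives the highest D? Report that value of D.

2757

Option 2 (E − 41):
  S = 75
  Z = 242 + 3·75 = 467
  E = 124 − 2·75 (−41 from intervention) = -67
  D = 268 + 75 + 4·467 + 6·(-67) = 1809
Option 3 (E := 91):
  S = 75
  Z = 242 + 3·75 = 467
  E = 91
  D = 268 + 75 + 4·467 + 6·91 = 2757
Comparing — Option 2: D=1809, Option 3: D=2757. Highest is 2757 (Option 3).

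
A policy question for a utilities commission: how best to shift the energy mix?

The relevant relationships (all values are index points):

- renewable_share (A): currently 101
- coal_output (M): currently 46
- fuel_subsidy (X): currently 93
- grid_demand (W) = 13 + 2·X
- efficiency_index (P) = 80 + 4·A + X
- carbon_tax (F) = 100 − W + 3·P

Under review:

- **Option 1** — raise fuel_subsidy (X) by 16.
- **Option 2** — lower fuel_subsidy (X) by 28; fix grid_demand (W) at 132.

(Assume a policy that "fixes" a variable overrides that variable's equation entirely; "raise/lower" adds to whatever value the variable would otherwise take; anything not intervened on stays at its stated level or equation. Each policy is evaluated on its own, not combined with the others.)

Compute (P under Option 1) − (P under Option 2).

Option 1 (X + 16):
  A = 101
  X = 93 + 16 = 109
  P = 80 + 4·101 + 109 = 593
Option 2 (X − 28, W := 132):
  A = 101
  X = 93 − 28 = 65
  P = 80 + 4·101 + 65 = 549
P: 593 − 549 = 44

44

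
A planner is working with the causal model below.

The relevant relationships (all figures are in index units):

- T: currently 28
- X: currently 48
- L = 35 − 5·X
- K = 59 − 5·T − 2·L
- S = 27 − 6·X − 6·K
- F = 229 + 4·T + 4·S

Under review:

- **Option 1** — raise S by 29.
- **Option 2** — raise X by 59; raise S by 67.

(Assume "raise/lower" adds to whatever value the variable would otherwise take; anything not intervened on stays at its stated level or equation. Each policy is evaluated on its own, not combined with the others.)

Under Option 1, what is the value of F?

Option 1 (S + 29):
  T = 28
  X = 48
  L = 35 − 5·48 = -205
  K = 59 − 5·28 − 2·(-205) = 329
  S = 27 − 6·48 − 6·329 (+29 from intervention) = -2206
  F = 229 + 4·28 + 4·(-2206) = -8483

-8483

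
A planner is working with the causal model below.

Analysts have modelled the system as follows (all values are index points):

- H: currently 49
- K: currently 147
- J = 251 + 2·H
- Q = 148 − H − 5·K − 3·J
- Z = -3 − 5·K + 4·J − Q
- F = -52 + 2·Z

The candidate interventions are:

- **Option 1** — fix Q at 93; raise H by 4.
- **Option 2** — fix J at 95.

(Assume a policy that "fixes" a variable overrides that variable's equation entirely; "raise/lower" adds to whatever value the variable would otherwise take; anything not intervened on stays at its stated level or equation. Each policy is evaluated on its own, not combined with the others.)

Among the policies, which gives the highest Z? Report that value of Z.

597

Option 1 (Q := 93, H + 4):
  H = 49 + 4 = 53
  K = 147
  J = 251 + 2·53 = 357
  Q = 93
  Z = -3 − 5·147 + 4·357 − 93 = 597
Option 2 (J := 95):
  H = 49
  K = 147
  J = 95
  Q = 148 − 49 − 5·147 − 3·95 = -921
  Z = -3 − 5·147 + 4·95 − (-921) = 563
Comparing — Option 1: Z=597, Option 2: Z=563. Highest is 597 (Option 1).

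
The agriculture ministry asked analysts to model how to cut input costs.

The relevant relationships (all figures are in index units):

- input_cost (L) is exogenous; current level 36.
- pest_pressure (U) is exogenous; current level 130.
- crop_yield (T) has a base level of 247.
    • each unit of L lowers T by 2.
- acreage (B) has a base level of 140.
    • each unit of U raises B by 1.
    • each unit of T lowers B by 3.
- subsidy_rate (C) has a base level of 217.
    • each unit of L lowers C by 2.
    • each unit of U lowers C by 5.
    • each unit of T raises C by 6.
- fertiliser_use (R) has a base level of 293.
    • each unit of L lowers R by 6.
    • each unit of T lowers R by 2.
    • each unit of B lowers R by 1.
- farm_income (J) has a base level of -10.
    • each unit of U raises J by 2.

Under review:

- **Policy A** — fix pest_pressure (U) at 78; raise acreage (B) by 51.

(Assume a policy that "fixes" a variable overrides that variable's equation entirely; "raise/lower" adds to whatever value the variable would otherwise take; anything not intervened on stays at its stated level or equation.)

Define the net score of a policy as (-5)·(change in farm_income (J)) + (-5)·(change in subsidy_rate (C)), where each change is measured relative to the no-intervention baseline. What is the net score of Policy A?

Baseline:
  L = 36
  U = 130
  T = 247 − 2·36 = 175
  C = 217 − 2·36 − 5·130 + 6·175 = 545
  J = -10 + 2·130 = 250
Policy A (U := 78, B + 51):
  L = 36
  U = 78
  T = 247 − 2·36 = 175
  C = 217 − 2·36 − 5·78 + 6·175 = 805
  J = -10 + 2·78 = 146
ΔJ = 146 − 250 = -104; ΔC = 805 − 545 = 260
Score = (-5)·(-104) + (-5)·260 = -780

-780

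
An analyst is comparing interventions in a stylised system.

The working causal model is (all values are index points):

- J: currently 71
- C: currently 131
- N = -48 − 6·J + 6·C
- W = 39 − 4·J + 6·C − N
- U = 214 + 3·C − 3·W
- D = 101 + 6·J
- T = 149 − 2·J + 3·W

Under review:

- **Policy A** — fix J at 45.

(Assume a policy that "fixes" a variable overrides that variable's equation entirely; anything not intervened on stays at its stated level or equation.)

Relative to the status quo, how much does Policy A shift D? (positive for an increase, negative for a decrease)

Baseline:
  J = 71
  D = 101 + 6·71 = 527
Policy A (J := 45):
  J = 45
  D = 101 + 6·45 = 371
Change in D: 371 − 527 = -156

-156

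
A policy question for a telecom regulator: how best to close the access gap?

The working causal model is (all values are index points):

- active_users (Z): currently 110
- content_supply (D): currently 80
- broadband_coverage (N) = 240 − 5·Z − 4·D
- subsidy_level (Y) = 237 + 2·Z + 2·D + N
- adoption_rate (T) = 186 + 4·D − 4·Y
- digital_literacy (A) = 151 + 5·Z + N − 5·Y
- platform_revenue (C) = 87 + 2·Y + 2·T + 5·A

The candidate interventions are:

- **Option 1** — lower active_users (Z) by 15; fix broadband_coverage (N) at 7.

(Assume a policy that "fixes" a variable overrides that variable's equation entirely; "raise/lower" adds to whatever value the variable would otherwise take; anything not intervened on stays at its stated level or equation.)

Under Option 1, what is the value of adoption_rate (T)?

Option 1 (Z − 15, N := 7):
  Z = 110 − 15 = 95
  D = 80
  N = 7
  Y = 237 + 2·95 + 2·80 + 7 = 594
  T = 186 + 4·80 − 4·594 = -1870

-1870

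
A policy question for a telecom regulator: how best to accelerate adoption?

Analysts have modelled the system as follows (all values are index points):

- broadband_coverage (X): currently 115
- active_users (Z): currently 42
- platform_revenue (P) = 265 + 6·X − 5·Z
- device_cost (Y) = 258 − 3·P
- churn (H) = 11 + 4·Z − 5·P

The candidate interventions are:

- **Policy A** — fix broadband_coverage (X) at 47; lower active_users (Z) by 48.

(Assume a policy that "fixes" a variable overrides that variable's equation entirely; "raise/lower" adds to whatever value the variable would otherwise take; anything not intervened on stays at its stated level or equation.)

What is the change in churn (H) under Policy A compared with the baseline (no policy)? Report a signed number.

648

Baseline:
  X = 115
  Z = 42
  P = 265 + 6·115 − 5·42 = 745
  H = 11 + 4·42 − 5·745 = -3546
Policy A (X := 47, Z − 48):
  X = 47
  Z = 42 − 48 = -6
  P = 265 + 6·47 − 5·(-6) = 577
  H = 11 + 4·(-6) − 5·577 = -2898
Change in H: -2898 − (-3546) = 648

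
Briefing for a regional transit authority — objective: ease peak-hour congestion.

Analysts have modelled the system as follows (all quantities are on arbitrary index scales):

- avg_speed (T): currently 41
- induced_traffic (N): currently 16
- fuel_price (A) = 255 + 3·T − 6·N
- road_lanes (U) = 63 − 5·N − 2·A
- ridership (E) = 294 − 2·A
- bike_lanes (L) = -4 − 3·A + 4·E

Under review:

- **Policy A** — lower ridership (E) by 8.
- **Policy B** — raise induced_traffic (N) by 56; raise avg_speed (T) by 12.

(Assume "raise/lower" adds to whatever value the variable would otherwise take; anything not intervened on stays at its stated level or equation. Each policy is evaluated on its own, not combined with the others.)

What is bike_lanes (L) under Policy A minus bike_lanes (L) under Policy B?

-3332

Policy A (E − 8):
  T = 41
  N = 16
  A = 255 + 3·41 − 6·16 = 282
  E = 294 − 2·282 (−8 from intervention) = -278
  L = -4 − 3·282 + 4·(-278) = -1962
Policy B (N + 56, T + 12):
  T = 41 + 12 = 53
  N = 16 + 56 = 72
  A = 255 + 3·53 − 6·72 = -18
  E = 294 − 2·(-18) = 330
  L = -4 − 3·(-18) + 4·330 = 1370
L: -1962 − 1370 = -3332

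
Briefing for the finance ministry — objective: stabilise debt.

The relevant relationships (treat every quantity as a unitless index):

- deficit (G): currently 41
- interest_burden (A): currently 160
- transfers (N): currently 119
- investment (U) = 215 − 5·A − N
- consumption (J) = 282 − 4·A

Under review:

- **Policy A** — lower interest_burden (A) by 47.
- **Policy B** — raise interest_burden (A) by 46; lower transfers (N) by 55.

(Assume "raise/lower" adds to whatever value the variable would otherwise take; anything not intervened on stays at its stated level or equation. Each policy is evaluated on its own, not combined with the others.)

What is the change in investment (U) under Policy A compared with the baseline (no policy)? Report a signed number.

235

Baseline:
  A = 160
  N = 119
  U = 215 − 5·160 − 119 = -704
Policy A (A − 47):
  A = 160 − 47 = 113
  N = 119
  U = 215 − 5·113 − 119 = -469
Change in U: -469 − (-704) = 235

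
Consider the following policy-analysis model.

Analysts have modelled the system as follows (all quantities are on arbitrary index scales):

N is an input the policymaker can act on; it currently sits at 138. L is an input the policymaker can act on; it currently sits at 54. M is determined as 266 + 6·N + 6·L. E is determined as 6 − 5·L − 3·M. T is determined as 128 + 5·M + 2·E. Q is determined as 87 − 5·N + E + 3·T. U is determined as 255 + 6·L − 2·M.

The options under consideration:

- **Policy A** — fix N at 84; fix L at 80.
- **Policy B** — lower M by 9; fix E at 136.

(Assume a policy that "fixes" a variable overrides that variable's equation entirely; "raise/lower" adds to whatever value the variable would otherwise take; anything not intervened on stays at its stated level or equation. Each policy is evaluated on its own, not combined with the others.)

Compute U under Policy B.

-2239

Policy B (M − 9, E := 136):
  N = 138
  L = 54
  M = 266 + 6·138 + 6·54 (−9 from intervention) = 1409
  U = 255 + 6·54 − 2·1409 = -2239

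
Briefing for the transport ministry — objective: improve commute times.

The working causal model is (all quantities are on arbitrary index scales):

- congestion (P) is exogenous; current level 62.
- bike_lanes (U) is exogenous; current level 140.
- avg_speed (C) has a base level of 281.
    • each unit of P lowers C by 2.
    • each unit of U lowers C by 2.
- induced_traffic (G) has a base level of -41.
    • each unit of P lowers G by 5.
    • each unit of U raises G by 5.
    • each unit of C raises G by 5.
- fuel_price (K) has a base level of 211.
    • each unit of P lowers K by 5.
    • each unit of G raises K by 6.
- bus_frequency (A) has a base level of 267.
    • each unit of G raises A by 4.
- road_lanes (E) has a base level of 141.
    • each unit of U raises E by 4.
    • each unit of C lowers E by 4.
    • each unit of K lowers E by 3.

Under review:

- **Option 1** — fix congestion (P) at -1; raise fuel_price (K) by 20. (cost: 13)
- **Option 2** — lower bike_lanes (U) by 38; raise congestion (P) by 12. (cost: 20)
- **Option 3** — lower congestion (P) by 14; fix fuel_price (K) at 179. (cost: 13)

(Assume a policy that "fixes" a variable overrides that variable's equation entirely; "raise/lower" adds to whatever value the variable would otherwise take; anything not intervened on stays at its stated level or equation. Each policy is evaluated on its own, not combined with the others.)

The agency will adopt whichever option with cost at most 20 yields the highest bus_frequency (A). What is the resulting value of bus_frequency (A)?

2983

Option 1 (P := -1, K + 20):
  P = -1
  U = 140
  C = 281 − 2·(-1) − 2·140 = 3
  G = -41 − 5·(-1) + 5·140 + 5·3 = 679
  A = 267 + 4·679 = 2983
Option 2 (U − 38, P + 12):
  P = 62 + 12 = 74
  U = 140 − 38 = 102
  C = 281 − 2·74 − 2·102 = -71
  G = -41 − 5·74 + 5·102 + 5·(-71) = -256
  A = 267 + 4·(-256) = -757
Option 3 (P − 14, K := 179):
  P = 62 − 14 = 48
  U = 140
  C = 281 − 2·48 − 2·140 = -95
  G = -41 − 5·48 + 5·140 + 5·(-95) = -56
  A = 267 + 4·(-56) = 43
Comparing — Option 1: A=2983, Option 2: A=-757, Option 3: A=43. Highest is 2983 (Option 1).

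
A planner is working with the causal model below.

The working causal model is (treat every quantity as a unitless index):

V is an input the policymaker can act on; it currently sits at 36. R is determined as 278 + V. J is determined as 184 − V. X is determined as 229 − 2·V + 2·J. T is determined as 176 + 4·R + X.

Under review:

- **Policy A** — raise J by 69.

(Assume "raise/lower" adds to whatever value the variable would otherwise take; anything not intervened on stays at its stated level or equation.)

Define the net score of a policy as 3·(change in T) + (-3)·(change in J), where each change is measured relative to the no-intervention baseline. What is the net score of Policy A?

Baseline:
  V = 36
  R = 278 + 36 = 314
  J = 184 − 36 = 148
  X = 229 − 2·36 + 2·148 = 453
  T = 176 + 4·314 + 453 = 1885
Policy A (J + 69):
  V = 36
  R = 278 + 36 = 314
  J = 184 − 36 (+69 from intervention) = 217
  X = 229 − 2·36 + 2·217 = 591
  T = 176 + 4·314 + 591 = 2023
ΔT = 2023 − 1885 = 138; ΔJ = 217 − 148 = 69
Score = 3·138 + (-3)·69 = 207

207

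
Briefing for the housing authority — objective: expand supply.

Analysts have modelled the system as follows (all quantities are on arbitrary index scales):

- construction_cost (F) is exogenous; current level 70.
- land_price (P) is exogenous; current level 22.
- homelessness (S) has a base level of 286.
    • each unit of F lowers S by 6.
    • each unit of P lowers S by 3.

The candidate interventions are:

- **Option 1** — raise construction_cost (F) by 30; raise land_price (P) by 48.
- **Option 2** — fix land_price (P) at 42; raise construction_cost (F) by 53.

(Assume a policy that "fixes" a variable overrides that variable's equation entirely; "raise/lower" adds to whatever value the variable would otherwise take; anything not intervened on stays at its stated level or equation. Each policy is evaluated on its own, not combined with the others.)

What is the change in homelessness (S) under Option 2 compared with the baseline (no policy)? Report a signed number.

Baseline:
  F = 70
  P = 22
  S = 286 − 6·70 − 3·22 = -200
Option 2 (P := 42, F + 53):
  F = 70 + 53 = 123
  P = 42
  S = 286 − 6·123 − 3·42 = -578
Change in S: -578 − (-200) = -378

-378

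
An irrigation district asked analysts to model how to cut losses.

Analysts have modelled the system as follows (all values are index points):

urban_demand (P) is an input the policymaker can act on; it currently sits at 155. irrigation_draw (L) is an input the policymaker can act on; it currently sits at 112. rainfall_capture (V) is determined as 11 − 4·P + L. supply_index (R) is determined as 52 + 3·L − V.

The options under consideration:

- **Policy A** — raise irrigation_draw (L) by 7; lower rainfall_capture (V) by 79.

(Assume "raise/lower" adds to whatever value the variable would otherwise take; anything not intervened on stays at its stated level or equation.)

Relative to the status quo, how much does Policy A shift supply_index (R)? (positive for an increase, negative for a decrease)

Baseline:
  P = 155
  L = 112
  V = 11 − 4·155 + 112 = -497
  R = 52 + 3·112 − (-497) = 885
Policy A (L + 7, V − 79):
  P = 155
  L = 112 + 7 = 119
  V = 11 − 4·155 + 119 (−79 from intervention) = -569
  R = 52 + 3·119 − (-569) = 978
Change in R: 978 − 885 = 93

93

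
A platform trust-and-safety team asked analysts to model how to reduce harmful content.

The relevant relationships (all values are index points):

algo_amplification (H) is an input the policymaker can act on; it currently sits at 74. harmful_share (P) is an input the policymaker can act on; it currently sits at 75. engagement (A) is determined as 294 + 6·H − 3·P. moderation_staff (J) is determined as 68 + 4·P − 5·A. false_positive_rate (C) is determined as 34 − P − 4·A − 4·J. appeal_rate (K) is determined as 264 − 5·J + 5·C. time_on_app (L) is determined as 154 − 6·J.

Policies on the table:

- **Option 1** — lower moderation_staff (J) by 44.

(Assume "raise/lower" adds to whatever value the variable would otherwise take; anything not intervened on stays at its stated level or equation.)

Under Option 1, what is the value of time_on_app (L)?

13600

Option 1 (J − 44):
  H = 74
  P = 75
  A = 294 + 6·74 − 3·75 = 513
  J = 68 + 4·75 − 5·513 (−44 from intervention) = -2241
  L = 154 − 6·(-2241) = 13600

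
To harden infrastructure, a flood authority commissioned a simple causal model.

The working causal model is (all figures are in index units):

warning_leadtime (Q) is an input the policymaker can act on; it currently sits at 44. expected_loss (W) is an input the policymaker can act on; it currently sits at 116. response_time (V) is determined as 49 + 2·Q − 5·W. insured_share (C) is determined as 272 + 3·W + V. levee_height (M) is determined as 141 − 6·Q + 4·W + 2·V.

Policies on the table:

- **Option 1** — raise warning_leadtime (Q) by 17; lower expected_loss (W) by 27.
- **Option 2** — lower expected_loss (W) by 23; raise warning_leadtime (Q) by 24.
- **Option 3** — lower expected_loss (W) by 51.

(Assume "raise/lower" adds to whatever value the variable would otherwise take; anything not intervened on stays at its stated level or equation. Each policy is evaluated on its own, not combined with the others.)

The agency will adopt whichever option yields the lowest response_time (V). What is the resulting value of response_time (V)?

-280

Option 1 (Q + 17, W − 27):
  Q = 44 + 17 = 61
  W = 116 − 27 = 89
  V = 49 + 2·61 − 5·89 = -274
Option 2 (W − 23, Q + 24):
  Q = 44 + 24 = 68
  W = 116 − 23 = 93
  V = 49 + 2·68 − 5·93 = -280
Option 3 (W − 51):
  Q = 44
  W = 116 − 51 = 65
  V = 49 + 2·44 − 5·65 = -188
Comparing — Option 1: V=-274, Option 2: V=-280, Option 3: V=-188. Lowest is -280 (Option 2).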